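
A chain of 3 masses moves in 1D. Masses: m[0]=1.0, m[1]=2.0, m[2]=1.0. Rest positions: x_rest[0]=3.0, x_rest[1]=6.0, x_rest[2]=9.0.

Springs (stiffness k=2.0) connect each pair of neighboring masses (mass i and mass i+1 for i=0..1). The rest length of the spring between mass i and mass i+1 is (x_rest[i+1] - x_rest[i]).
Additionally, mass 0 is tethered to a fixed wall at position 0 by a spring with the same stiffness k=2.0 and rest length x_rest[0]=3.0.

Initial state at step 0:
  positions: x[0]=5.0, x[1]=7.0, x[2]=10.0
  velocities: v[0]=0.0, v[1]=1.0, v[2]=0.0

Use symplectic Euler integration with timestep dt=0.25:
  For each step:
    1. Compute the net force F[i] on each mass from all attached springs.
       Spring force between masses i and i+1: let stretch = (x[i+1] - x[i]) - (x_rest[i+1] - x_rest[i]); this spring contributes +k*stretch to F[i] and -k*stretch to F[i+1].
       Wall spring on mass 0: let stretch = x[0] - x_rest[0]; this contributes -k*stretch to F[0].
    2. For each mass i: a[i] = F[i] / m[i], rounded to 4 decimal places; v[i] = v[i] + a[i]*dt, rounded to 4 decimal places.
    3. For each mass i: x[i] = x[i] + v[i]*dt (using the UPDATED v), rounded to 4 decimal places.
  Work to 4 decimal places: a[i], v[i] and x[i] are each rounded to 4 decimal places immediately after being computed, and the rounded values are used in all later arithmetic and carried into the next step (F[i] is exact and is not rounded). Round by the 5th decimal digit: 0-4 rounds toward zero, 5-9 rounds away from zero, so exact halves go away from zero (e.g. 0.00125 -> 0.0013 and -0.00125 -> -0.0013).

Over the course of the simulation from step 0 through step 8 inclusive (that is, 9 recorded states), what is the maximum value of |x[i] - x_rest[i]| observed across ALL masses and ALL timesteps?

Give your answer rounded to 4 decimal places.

Answer: 2.3742

Derivation:
Step 0: x=[5.0000 7.0000 10.0000] v=[0.0000 1.0000 0.0000]
Step 1: x=[4.6250 7.3125 10.0000] v=[-1.5000 1.2500 0.0000]
Step 2: x=[4.0078 7.6250 10.0391] v=[-2.4688 1.2500 0.1563]
Step 3: x=[3.3418 7.8623 10.1514] v=[-2.6641 0.9492 0.4493]
Step 4: x=[2.8231 7.9602 10.3526] v=[-2.0748 0.3914 0.8048]
Step 5: x=[2.5937 7.8865 10.6298] v=[-0.9178 -0.2948 1.1086]
Step 6: x=[2.7017 7.6535 10.9391] v=[0.4318 -0.9322 1.2370]
Step 7: x=[3.0909 7.3163 11.2127] v=[1.5569 -1.3488 1.0942]
Step 8: x=[3.6220 6.9585 11.3742] v=[2.1242 -1.4311 0.6460]
Max displacement = 2.3742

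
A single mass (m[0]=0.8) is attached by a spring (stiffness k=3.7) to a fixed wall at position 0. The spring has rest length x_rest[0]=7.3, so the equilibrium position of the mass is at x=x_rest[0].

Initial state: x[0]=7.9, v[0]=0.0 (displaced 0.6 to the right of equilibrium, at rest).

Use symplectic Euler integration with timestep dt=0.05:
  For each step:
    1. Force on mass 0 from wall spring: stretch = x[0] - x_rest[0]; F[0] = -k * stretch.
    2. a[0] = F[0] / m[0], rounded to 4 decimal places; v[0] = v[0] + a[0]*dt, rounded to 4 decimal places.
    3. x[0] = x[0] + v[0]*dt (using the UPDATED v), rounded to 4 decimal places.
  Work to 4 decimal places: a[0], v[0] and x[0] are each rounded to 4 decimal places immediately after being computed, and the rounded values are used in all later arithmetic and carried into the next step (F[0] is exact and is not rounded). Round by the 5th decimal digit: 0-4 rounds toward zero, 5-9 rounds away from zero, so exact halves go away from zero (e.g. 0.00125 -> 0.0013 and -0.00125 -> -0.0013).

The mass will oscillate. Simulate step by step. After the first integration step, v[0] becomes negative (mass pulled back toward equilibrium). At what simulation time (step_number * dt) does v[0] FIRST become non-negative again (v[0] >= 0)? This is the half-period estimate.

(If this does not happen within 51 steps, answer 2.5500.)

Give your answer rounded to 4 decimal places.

Answer: 1.5000

Derivation:
Step 0: x=[7.9000] v=[0.0000]
Step 1: x=[7.8931] v=[-0.1388]
Step 2: x=[7.8793] v=[-0.2760]
Step 3: x=[7.8588] v=[-0.4100]
Step 4: x=[7.8318] v=[-0.5392]
Step 5: x=[7.7987] v=[-0.6622]
Step 6: x=[7.7598] v=[-0.7775]
Step 7: x=[7.7156] v=[-0.8838]
Step 8: x=[7.6666] v=[-0.9799]
Step 9: x=[7.6134] v=[-1.0647]
Step 10: x=[7.5565] v=[-1.1372]
Step 11: x=[7.4967] v=[-1.1965]
Step 12: x=[7.4346] v=[-1.2420]
Step 13: x=[7.3709] v=[-1.2731]
Step 14: x=[7.3064] v=[-1.2895]
Step 15: x=[7.2419] v=[-1.2910]
Step 16: x=[7.1780] v=[-1.2776]
Step 17: x=[7.1155] v=[-1.2494]
Step 18: x=[7.0552] v=[-1.2067]
Step 19: x=[6.9977] v=[-1.1501]
Step 20: x=[6.9437] v=[-1.0802]
Step 21: x=[6.8938] v=[-0.9978]
Step 22: x=[6.8486] v=[-0.9039]
Step 23: x=[6.8086] v=[-0.7995]
Step 24: x=[6.7743] v=[-0.6859]
Step 25: x=[6.7461] v=[-0.5643]
Step 26: x=[6.7243] v=[-0.4362]
Step 27: x=[6.7091] v=[-0.3031]
Step 28: x=[6.7008] v=[-0.1665]
Step 29: x=[6.6994] v=[-0.0279]
Step 30: x=[6.7050] v=[0.1110]
First v>=0 after going negative at step 30, time=1.5000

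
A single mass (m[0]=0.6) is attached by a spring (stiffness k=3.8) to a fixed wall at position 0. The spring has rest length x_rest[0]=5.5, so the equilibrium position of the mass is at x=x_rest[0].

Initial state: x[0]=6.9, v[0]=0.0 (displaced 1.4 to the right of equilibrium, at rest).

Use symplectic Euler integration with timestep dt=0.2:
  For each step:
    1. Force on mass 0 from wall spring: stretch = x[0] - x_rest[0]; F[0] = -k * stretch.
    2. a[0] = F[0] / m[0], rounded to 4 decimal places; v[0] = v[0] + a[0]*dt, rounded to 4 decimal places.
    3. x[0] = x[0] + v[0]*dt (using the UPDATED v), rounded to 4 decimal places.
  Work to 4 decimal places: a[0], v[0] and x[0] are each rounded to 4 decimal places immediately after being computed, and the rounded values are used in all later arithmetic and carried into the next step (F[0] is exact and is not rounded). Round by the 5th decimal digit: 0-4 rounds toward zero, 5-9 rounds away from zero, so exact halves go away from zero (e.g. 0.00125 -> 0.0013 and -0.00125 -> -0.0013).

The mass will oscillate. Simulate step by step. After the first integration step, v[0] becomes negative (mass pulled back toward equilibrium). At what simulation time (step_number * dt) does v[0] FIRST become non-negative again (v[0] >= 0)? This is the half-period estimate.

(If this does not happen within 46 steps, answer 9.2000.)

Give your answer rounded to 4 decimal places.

Step 0: x=[6.9000] v=[0.0000]
Step 1: x=[6.5453] v=[-1.7733]
Step 2: x=[5.9258] v=[-3.0973]
Step 3: x=[5.1985] v=[-3.6366]
Step 4: x=[4.5476] v=[-3.2547]
Step 5: x=[4.1379] v=[-2.0483]
Step 6: x=[4.0733] v=[-0.3230]
Step 7: x=[4.3701] v=[1.4842]
First v>=0 after going negative at step 7, time=1.4000

Answer: 1.4000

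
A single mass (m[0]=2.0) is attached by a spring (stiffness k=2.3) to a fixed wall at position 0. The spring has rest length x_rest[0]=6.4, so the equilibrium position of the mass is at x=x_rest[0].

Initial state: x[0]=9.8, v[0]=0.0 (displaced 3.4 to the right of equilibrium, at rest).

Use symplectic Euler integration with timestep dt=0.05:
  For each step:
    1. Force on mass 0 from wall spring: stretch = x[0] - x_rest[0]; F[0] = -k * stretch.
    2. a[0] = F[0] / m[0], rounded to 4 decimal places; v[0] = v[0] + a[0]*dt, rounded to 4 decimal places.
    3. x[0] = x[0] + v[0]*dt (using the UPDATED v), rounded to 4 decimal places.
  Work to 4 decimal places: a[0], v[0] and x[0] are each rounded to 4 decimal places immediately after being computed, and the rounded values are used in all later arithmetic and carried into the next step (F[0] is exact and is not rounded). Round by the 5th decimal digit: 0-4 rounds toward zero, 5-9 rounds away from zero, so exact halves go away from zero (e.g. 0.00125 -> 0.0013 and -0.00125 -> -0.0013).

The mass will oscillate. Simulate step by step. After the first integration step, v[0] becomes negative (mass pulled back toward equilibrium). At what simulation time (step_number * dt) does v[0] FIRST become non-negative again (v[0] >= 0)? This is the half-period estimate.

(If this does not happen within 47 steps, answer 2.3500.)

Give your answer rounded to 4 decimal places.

Step 0: x=[9.8000] v=[0.0000]
Step 1: x=[9.7902] v=[-0.1955]
Step 2: x=[9.7707] v=[-0.3904]
Step 3: x=[9.7415] v=[-0.5842]
Step 4: x=[9.7027] v=[-0.7763]
Step 5: x=[9.6544] v=[-0.9662]
Step 6: x=[9.5967] v=[-1.1533]
Step 7: x=[9.5298] v=[-1.3371]
Step 8: x=[9.4539] v=[-1.5171]
Step 9: x=[9.3693] v=[-1.6927]
Step 10: x=[9.2761] v=[-1.8634]
Step 11: x=[9.1747] v=[-2.0288]
Step 12: x=[9.0653] v=[-2.1883]
Step 13: x=[8.9482] v=[-2.3416]
Step 14: x=[8.8238] v=[-2.4881]
Step 15: x=[8.6924] v=[-2.6275]
Step 16: x=[8.5544] v=[-2.7593]
Step 17: x=[8.4102] v=[-2.8832]
Step 18: x=[8.2603] v=[-2.9988]
Step 19: x=[8.1050] v=[-3.1058]
Step 20: x=[7.9448] v=[-3.2038]
Step 21: x=[7.7802] v=[-3.2926]
Step 22: x=[7.6116] v=[-3.3720]
Step 23: x=[7.4395] v=[-3.4417]
Step 24: x=[7.2644] v=[-3.5015]
Step 25: x=[7.0868] v=[-3.5512]
Step 26: x=[6.9073] v=[-3.5907]
Step 27: x=[6.7263] v=[-3.6199]
Step 28: x=[6.5444] v=[-3.6387]
Step 29: x=[6.3621] v=[-3.6470]
Step 30: x=[6.1799] v=[-3.6448]
Step 31: x=[5.9983] v=[-3.6321]
Step 32: x=[5.8179] v=[-3.6090]
Step 33: x=[5.6391] v=[-3.5755]
Step 34: x=[5.4625] v=[-3.5318]
Step 35: x=[5.2886] v=[-3.4779]
Step 36: x=[5.1179] v=[-3.4140]
Step 37: x=[4.9509] v=[-3.3403]
Step 38: x=[4.7881] v=[-3.2570]
Step 39: x=[4.6299] v=[-3.1643]
Step 40: x=[4.4768] v=[-3.0625]
Step 41: x=[4.3292] v=[-2.9519]
Step 42: x=[4.1876] v=[-2.8328]
Step 43: x=[4.0523] v=[-2.7056]
Step 44: x=[3.9238] v=[-2.5706]
Step 45: x=[3.8024] v=[-2.4282]
Step 46: x=[3.6885] v=[-2.2788]
Step 47: x=[3.5824] v=[-2.1229]
v[0] did not become non-negative within 47 steps; using fallback time=2.3500

Answer: 2.3500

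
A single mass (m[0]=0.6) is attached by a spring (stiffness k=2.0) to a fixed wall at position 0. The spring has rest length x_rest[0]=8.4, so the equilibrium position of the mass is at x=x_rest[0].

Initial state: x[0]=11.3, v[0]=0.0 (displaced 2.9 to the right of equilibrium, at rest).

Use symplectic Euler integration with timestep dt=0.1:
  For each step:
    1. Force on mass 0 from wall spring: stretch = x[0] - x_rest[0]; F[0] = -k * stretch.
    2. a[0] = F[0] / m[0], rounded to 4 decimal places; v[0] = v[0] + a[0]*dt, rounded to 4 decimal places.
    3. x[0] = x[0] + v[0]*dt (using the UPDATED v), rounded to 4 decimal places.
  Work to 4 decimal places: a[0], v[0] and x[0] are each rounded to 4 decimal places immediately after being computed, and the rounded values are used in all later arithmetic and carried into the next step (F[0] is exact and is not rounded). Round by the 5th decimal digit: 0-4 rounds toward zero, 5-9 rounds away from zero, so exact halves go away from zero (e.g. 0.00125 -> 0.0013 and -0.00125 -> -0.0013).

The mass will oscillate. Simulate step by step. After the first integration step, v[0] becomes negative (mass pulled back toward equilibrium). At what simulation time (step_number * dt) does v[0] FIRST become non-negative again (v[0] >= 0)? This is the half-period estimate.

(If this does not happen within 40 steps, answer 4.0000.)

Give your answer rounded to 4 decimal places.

Answer: 1.8000

Derivation:
Step 0: x=[11.3000] v=[0.0000]
Step 1: x=[11.2033] v=[-0.9667]
Step 2: x=[11.0132] v=[-1.9011]
Step 3: x=[10.7360] v=[-2.7722]
Step 4: x=[10.3809] v=[-3.5509]
Step 5: x=[9.9598] v=[-4.2112]
Step 6: x=[9.4867] v=[-4.7311]
Step 7: x=[8.9774] v=[-5.0933]
Step 8: x=[8.4488] v=[-5.2858]
Step 9: x=[7.9186] v=[-5.3021]
Step 10: x=[7.4044] v=[-5.1416]
Step 11: x=[6.9234] v=[-4.8097]
Step 12: x=[6.4917] v=[-4.3175]
Step 13: x=[6.1236] v=[-3.6814]
Step 14: x=[5.8313] v=[-2.9226]
Step 15: x=[5.6247] v=[-2.0664]
Step 16: x=[5.5106] v=[-1.1413]
Step 17: x=[5.4928] v=[-0.1782]
Step 18: x=[5.5719] v=[0.7909]
First v>=0 after going negative at step 18, time=1.8000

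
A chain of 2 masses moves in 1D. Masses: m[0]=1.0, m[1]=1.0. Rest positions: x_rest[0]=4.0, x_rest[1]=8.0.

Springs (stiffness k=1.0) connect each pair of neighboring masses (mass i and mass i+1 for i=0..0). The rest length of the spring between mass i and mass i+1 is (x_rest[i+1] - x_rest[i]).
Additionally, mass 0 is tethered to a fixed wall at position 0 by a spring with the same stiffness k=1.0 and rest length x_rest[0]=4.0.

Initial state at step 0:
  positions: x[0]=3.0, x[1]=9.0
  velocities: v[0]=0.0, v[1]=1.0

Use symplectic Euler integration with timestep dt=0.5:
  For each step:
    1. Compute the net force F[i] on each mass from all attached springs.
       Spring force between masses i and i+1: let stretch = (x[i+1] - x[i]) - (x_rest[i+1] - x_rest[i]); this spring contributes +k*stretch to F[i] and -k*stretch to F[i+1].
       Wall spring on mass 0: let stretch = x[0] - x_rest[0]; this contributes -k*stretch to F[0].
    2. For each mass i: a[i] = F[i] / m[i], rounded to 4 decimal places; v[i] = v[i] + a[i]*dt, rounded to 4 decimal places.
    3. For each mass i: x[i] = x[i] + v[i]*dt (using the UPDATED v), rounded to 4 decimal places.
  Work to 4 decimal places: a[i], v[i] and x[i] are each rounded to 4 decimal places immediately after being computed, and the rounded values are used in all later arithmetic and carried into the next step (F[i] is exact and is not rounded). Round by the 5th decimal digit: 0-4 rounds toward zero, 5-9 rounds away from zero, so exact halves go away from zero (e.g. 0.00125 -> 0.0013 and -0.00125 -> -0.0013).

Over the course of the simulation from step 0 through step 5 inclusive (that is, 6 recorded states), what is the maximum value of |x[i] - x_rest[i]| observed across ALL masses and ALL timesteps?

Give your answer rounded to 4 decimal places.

Answer: 1.8321

Derivation:
Step 0: x=[3.0000 9.0000] v=[0.0000 1.0000]
Step 1: x=[3.7500 9.0000] v=[1.5000 0.0000]
Step 2: x=[4.8750 8.6875] v=[2.2500 -0.6250]
Step 3: x=[5.7344 8.4219] v=[1.7188 -0.5313]
Step 4: x=[5.8321 8.4844] v=[0.1954 0.1250]
Step 5: x=[5.1349 8.8839] v=[-1.3945 0.7989]
Max displacement = 1.8321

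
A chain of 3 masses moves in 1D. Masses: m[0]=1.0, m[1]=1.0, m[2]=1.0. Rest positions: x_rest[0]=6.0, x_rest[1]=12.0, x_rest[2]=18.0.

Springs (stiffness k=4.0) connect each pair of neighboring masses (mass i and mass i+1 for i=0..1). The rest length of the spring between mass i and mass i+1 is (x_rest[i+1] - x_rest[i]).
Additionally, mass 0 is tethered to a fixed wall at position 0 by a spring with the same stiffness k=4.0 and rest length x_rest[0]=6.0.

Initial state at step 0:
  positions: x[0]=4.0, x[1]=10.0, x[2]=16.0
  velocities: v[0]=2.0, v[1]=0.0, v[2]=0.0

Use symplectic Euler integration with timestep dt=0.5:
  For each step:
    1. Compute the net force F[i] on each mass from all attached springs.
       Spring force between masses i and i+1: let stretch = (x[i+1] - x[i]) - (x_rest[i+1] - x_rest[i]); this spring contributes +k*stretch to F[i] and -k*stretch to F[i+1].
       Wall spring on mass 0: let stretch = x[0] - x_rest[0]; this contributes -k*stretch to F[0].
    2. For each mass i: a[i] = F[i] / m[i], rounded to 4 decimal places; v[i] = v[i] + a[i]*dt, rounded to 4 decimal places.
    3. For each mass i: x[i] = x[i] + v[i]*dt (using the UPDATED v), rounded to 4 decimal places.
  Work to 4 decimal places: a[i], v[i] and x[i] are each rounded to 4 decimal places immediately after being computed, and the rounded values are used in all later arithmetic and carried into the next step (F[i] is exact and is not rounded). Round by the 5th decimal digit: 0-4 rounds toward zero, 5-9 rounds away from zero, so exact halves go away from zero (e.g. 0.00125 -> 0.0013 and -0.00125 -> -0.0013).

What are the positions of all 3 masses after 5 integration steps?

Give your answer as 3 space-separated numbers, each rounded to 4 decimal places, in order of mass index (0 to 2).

Step 0: x=[4.0000 10.0000 16.0000] v=[2.0000 0.0000 0.0000]
Step 1: x=[7.0000 10.0000 16.0000] v=[6.0000 0.0000 0.0000]
Step 2: x=[6.0000 13.0000 16.0000] v=[-2.0000 6.0000 0.0000]
Step 3: x=[6.0000 12.0000 19.0000] v=[0.0000 -2.0000 6.0000]
Step 4: x=[6.0000 12.0000 21.0000] v=[0.0000 0.0000 4.0000]
Step 5: x=[6.0000 15.0000 20.0000] v=[0.0000 6.0000 -2.0000]

Answer: 6.0000 15.0000 20.0000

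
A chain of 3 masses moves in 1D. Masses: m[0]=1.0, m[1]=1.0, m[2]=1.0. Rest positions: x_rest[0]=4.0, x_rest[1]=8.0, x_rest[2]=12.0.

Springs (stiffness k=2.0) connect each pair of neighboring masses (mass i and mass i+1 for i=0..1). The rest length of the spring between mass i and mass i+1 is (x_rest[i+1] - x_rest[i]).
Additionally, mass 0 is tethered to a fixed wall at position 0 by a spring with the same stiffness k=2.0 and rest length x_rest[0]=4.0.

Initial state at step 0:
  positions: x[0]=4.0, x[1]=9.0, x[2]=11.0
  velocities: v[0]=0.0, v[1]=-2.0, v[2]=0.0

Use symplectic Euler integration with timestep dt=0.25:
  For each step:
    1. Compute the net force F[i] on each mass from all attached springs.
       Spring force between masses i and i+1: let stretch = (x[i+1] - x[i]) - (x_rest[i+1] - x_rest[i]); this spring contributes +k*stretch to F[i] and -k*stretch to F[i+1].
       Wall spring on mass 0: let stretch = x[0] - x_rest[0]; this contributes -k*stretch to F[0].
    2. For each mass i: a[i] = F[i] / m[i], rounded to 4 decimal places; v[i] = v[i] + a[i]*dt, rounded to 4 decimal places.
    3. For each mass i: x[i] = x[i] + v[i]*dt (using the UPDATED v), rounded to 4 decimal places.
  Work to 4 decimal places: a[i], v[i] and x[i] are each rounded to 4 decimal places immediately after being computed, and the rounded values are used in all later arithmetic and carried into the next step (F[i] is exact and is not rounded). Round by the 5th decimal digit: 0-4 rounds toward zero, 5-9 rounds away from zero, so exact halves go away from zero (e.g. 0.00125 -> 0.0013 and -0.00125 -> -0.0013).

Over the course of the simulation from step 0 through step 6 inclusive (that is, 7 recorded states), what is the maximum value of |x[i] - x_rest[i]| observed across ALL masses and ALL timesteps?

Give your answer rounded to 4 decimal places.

Step 0: x=[4.0000 9.0000 11.0000] v=[0.0000 -2.0000 0.0000]
Step 1: x=[4.1250 8.1250 11.2500] v=[0.5000 -3.5000 1.0000]
Step 2: x=[4.2344 7.1406 11.6094] v=[0.4375 -3.9375 1.4375]
Step 3: x=[4.1778 6.3516 11.9102] v=[-0.2266 -3.1562 1.2031]
Step 4: x=[3.8707 5.9857 12.0162] v=[-1.2286 -1.4638 0.4238]
Step 5: x=[3.3441 6.1092 11.8683] v=[-2.1065 0.4940 -0.5915]
Step 6: x=[2.7451 6.6070 11.5005] v=[-2.3960 1.9910 -1.4711]
Max displacement = 2.0143

Answer: 2.0143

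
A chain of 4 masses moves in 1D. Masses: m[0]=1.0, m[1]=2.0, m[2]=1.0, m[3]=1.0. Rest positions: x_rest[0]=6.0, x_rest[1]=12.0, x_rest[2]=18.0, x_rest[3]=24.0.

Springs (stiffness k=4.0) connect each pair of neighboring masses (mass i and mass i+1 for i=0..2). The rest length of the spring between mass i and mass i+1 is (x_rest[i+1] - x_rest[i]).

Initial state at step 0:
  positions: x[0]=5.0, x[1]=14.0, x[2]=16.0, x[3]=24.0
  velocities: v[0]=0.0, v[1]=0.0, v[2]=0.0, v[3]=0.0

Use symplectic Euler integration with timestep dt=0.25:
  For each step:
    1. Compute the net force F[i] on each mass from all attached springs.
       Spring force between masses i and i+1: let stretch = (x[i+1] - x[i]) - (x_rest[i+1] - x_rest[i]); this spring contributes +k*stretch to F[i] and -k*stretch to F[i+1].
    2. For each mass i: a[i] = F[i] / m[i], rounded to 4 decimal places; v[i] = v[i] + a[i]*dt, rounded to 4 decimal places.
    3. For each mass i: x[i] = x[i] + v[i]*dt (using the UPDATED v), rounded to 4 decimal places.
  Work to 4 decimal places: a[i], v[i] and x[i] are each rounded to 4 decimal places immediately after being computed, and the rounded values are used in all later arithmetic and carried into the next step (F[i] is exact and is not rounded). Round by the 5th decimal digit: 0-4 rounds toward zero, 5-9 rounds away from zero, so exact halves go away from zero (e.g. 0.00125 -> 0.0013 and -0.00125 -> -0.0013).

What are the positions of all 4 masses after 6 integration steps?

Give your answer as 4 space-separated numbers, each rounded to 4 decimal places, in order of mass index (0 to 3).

Step 0: x=[5.0000 14.0000 16.0000 24.0000] v=[0.0000 0.0000 0.0000 0.0000]
Step 1: x=[5.7500 13.1250 17.5000 23.5000] v=[3.0000 -3.5000 6.0000 -2.0000]
Step 2: x=[6.8438 11.8750 19.4063 23.0000] v=[4.3750 -5.0000 7.6250 -2.0000]
Step 3: x=[7.6954 10.9375 20.3282 23.1016] v=[3.4062 -3.7500 3.6874 0.4063]
Step 4: x=[7.8575 10.7686 19.5957 24.0098] v=[0.6483 -0.6757 -2.9299 3.6329]
Step 5: x=[7.2474 11.3392 17.7600 25.3145] v=[-2.4406 2.2823 -7.3429 5.2188]
Step 6: x=[6.1602 12.2009 16.2077 26.2306] v=[-4.3488 3.4468 -6.2092 3.6643]

Answer: 6.1602 12.2009 16.2077 26.2306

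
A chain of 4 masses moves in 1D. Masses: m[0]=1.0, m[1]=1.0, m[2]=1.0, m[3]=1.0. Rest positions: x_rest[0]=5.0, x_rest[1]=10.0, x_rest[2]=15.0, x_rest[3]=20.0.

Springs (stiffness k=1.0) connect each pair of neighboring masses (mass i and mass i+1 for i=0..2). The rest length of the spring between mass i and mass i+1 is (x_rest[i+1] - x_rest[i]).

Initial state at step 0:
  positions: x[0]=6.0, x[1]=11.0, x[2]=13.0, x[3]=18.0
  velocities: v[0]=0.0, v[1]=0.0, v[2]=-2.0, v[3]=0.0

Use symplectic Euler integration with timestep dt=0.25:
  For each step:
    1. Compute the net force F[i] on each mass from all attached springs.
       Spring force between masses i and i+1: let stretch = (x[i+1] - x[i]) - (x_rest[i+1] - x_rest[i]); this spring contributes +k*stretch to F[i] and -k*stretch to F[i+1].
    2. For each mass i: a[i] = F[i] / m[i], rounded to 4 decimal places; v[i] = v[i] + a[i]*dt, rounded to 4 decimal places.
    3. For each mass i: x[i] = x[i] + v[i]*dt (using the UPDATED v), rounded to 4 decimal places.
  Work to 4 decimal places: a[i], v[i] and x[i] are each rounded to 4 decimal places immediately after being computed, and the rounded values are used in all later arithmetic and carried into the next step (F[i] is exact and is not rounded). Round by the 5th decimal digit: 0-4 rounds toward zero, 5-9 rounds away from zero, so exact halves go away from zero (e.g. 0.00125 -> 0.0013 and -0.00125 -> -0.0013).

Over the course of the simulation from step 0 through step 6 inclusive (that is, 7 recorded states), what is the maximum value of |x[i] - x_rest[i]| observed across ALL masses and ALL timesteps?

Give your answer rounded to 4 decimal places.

Step 0: x=[6.0000 11.0000 13.0000 18.0000] v=[0.0000 0.0000 -2.0000 0.0000]
Step 1: x=[6.0000 10.8125 12.6875 18.0000] v=[0.0000 -0.7500 -1.2500 0.0000]
Step 2: x=[5.9883 10.4414 12.5899 17.9805] v=[-0.0469 -1.4844 -0.3906 -0.0781]
Step 3: x=[5.9424 9.9263 12.6949 17.9366] v=[-0.1836 -2.0606 0.4199 -0.1758]
Step 4: x=[5.8330 9.3352 12.9545 17.8776] v=[-0.4376 -2.3644 1.0382 -0.2362]
Step 5: x=[5.6300 8.7514 13.2956 17.8234] v=[-0.8121 -2.3351 1.3642 -0.2170]
Step 6: x=[5.3096 8.2566 13.6356 17.7987] v=[-1.2818 -1.9794 1.3601 -0.0990]
Max displacement = 2.4101

Answer: 2.4101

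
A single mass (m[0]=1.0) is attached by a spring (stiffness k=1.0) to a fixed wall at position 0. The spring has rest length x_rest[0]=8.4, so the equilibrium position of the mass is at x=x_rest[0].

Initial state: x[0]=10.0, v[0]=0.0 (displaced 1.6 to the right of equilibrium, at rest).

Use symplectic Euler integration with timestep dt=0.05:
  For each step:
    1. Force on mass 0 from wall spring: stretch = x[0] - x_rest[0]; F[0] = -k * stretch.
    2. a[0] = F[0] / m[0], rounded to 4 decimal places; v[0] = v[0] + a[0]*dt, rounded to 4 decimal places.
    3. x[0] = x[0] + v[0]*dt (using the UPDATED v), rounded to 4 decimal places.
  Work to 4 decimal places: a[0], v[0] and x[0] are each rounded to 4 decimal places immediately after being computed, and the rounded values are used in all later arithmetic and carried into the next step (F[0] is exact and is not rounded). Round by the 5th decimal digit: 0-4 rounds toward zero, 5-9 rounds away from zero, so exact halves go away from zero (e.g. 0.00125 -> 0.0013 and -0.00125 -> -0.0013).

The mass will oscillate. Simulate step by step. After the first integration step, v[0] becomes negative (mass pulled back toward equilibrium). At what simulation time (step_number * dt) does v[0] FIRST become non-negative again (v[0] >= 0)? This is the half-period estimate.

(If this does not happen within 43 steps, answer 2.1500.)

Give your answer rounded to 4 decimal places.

Answer: 2.1500

Derivation:
Step 0: x=[10.0000] v=[0.0000]
Step 1: x=[9.9960] v=[-0.0800]
Step 2: x=[9.9880] v=[-0.1598]
Step 3: x=[9.9760] v=[-0.2392]
Step 4: x=[9.9601] v=[-0.3180]
Step 5: x=[9.9403] v=[-0.3960]
Step 6: x=[9.9167] v=[-0.4730]
Step 7: x=[9.8893] v=[-0.5488]
Step 8: x=[9.8581] v=[-0.6233]
Step 9: x=[9.8233] v=[-0.6962]
Step 10: x=[9.7849] v=[-0.7674]
Step 11: x=[9.7431] v=[-0.8366]
Step 12: x=[9.6979] v=[-0.9038]
Step 13: x=[9.6495] v=[-0.9687]
Step 14: x=[9.5979] v=[-1.0312]
Step 15: x=[9.5433] v=[-1.0911]
Step 16: x=[9.4859] v=[-1.1483]
Step 17: x=[9.4258] v=[-1.2026]
Step 18: x=[9.3631] v=[-1.2539]
Step 19: x=[9.2980] v=[-1.3021]
Step 20: x=[9.2307] v=[-1.3470]
Step 21: x=[9.1613] v=[-1.3885]
Step 22: x=[9.0900] v=[-1.4266]
Step 23: x=[9.0169] v=[-1.4611]
Step 24: x=[8.9423] v=[-1.4919]
Step 25: x=[8.8664] v=[-1.5190]
Step 26: x=[8.7893] v=[-1.5423]
Step 27: x=[8.7112] v=[-1.5618]
Step 28: x=[8.6323] v=[-1.5774]
Step 29: x=[8.5529] v=[-1.5890]
Step 30: x=[8.4731] v=[-1.5966]
Step 31: x=[8.3931] v=[-1.6003]
Step 32: x=[8.3131] v=[-1.6000]
Step 33: x=[8.2333] v=[-1.5957]
Step 34: x=[8.1539] v=[-1.5874]
Step 35: x=[8.0751] v=[-1.5751]
Step 36: x=[7.9972] v=[-1.5589]
Step 37: x=[7.9203] v=[-1.5388]
Step 38: x=[7.8446] v=[-1.5148]
Step 39: x=[7.7703] v=[-1.4870]
Step 40: x=[7.6975] v=[-1.4555]
Step 41: x=[7.6265] v=[-1.4204]
Step 42: x=[7.5574] v=[-1.3817]
Step 43: x=[7.4904] v=[-1.3396]
v[0] did not become non-negative within 43 steps; using fallback time=2.1500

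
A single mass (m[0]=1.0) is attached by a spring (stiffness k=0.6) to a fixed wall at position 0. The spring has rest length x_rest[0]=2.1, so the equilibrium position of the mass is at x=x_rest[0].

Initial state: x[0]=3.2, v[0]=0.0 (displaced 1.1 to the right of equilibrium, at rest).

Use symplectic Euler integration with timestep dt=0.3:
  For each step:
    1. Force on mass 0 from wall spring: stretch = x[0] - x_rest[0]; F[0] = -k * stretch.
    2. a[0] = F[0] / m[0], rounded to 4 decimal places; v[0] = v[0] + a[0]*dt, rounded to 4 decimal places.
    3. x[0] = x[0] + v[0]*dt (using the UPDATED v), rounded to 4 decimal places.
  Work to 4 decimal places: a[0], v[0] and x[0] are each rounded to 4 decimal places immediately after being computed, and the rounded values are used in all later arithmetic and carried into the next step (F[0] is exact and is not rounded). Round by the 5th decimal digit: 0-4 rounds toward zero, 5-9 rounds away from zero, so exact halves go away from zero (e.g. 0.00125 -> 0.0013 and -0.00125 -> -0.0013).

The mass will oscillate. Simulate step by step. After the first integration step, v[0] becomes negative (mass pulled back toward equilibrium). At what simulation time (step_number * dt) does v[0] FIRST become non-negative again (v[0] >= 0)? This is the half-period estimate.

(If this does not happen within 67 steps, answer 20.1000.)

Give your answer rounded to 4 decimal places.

Step 0: x=[3.2000] v=[0.0000]
Step 1: x=[3.1406] v=[-0.1980]
Step 2: x=[3.0250] v=[-0.3853]
Step 3: x=[2.8595] v=[-0.5518]
Step 4: x=[2.6530] v=[-0.6885]
Step 5: x=[2.4166] v=[-0.7880]
Step 6: x=[2.1631] v=[-0.8450]
Step 7: x=[1.9062] v=[-0.8564]
Step 8: x=[1.6598] v=[-0.8215]
Step 9: x=[1.4371] v=[-0.7423]
Step 10: x=[1.2502] v=[-0.6230]
Step 11: x=[1.1092] v=[-0.4700]
Step 12: x=[1.0217] v=[-0.2917]
Step 13: x=[0.9924] v=[-0.0976]
Step 14: x=[1.0229] v=[0.1018]
First v>=0 after going negative at step 14, time=4.2000

Answer: 4.2000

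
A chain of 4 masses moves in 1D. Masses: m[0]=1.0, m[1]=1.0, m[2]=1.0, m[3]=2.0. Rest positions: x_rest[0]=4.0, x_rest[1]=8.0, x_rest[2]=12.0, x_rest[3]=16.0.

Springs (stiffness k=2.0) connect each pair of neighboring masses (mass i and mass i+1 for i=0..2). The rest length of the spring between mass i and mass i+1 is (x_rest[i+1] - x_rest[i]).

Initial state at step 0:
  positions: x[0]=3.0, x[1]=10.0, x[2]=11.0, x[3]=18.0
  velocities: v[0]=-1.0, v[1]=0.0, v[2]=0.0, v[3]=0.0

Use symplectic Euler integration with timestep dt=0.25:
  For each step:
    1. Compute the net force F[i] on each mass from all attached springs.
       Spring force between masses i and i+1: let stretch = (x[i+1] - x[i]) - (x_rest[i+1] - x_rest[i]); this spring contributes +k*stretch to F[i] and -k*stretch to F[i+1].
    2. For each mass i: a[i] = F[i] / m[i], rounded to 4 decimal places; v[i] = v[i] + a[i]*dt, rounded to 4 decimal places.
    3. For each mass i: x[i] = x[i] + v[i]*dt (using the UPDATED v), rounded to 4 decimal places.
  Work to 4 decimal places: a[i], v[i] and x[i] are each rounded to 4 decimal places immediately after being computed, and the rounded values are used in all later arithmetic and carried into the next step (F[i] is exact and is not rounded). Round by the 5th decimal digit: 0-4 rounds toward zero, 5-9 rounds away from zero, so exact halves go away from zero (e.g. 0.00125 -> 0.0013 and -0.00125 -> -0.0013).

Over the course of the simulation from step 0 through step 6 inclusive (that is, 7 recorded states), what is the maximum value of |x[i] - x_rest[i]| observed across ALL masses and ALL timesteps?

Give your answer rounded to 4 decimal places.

Step 0: x=[3.0000 10.0000 11.0000 18.0000] v=[-1.0000 0.0000 0.0000 0.0000]
Step 1: x=[3.1250 9.2500 11.7500 17.8125] v=[0.5000 -3.0000 3.0000 -0.7500]
Step 2: x=[3.5156 8.0469 12.9453 17.4961] v=[1.5625 -4.8125 4.7813 -1.2656]
Step 3: x=[3.9727 6.8897 14.0972 17.1453] v=[1.8282 -4.6290 4.6075 -1.4033]
Step 4: x=[4.2944 6.2688 14.7292 16.8540] v=[1.2867 -2.4838 2.5278 -1.1653]
Step 5: x=[4.3629 6.4586 14.5692 16.6799] v=[0.2739 0.7592 -0.6400 -0.6965]
Step 6: x=[4.1933 7.4003 13.6592 16.6239] v=[-0.6783 3.7667 -3.6400 -0.2242]
Max displacement = 2.7292

Answer: 2.7292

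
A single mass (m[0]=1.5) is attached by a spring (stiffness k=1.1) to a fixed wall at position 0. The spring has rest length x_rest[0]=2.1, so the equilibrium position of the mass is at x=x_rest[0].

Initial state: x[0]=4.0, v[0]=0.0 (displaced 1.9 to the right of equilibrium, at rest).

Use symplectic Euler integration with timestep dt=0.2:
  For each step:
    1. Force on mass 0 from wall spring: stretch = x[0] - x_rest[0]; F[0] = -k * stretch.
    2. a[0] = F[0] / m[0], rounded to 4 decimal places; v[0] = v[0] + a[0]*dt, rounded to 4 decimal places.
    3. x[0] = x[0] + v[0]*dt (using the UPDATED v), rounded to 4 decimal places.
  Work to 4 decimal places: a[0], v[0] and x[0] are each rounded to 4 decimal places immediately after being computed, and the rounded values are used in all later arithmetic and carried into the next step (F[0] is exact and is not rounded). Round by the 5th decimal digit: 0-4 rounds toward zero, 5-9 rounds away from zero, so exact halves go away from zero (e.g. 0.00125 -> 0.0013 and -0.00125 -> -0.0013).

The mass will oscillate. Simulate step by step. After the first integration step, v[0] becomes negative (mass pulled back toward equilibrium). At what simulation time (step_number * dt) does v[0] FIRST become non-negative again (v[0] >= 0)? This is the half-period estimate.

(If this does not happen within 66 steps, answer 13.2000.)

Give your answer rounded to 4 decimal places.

Step 0: x=[4.0000] v=[0.0000]
Step 1: x=[3.9443] v=[-0.2787]
Step 2: x=[3.8345] v=[-0.5492]
Step 3: x=[3.6738] v=[-0.8036]
Step 4: x=[3.4669] v=[-1.0344]
Step 5: x=[3.2199] v=[-1.2349]
Step 6: x=[2.9401] v=[-1.3992]
Step 7: x=[2.6356] v=[-1.5224]
Step 8: x=[2.3154] v=[-1.6010]
Step 9: x=[1.9889] v=[-1.6326]
Step 10: x=[1.6656] v=[-1.6163]
Step 11: x=[1.3551] v=[-1.5526]
Step 12: x=[1.0664] v=[-1.4433]
Step 13: x=[0.8081] v=[-1.2917]
Step 14: x=[0.5877] v=[-1.1022]
Step 15: x=[0.4116] v=[-0.8804]
Step 16: x=[0.2850] v=[-0.6328]
Step 17: x=[0.2117] v=[-0.3666]
Step 18: x=[0.1938] v=[-0.0896]
Step 19: x=[0.2318] v=[0.1900]
First v>=0 after going negative at step 19, time=3.8000

Answer: 3.8000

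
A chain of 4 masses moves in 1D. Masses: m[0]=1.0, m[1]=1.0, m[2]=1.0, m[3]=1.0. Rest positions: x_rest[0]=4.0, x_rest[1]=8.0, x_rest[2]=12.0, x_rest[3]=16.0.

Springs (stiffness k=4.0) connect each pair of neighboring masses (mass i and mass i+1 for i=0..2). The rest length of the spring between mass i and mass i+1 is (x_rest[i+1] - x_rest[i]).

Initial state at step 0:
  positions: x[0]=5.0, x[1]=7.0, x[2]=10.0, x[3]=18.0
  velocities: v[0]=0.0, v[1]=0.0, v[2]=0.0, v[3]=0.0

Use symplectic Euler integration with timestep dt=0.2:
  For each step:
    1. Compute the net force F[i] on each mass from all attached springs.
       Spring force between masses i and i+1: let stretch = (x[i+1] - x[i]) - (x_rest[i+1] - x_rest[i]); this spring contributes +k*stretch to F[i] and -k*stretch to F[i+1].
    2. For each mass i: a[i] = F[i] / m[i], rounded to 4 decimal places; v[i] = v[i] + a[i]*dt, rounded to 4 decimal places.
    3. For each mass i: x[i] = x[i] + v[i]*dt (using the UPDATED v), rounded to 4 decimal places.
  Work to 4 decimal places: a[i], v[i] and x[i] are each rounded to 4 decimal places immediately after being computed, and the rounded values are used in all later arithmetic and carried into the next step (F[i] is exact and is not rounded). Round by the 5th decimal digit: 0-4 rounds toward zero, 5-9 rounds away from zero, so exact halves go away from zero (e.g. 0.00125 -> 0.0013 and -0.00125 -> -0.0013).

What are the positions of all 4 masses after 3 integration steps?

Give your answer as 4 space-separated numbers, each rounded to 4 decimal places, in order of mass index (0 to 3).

Answer: 3.4558 8.0388 13.2835 15.2219

Derivation:
Step 0: x=[5.0000 7.0000 10.0000 18.0000] v=[0.0000 0.0000 0.0000 0.0000]
Step 1: x=[4.6800 7.1600 10.8000 17.3600] v=[-1.6000 0.8000 4.0000 -3.2000]
Step 2: x=[4.1168 7.5056 12.0672 16.3104] v=[-2.8160 1.7280 6.3360 -5.2480]
Step 3: x=[3.4558 8.0388 13.2835 15.2219] v=[-3.3050 2.6662 6.0813 -5.4426]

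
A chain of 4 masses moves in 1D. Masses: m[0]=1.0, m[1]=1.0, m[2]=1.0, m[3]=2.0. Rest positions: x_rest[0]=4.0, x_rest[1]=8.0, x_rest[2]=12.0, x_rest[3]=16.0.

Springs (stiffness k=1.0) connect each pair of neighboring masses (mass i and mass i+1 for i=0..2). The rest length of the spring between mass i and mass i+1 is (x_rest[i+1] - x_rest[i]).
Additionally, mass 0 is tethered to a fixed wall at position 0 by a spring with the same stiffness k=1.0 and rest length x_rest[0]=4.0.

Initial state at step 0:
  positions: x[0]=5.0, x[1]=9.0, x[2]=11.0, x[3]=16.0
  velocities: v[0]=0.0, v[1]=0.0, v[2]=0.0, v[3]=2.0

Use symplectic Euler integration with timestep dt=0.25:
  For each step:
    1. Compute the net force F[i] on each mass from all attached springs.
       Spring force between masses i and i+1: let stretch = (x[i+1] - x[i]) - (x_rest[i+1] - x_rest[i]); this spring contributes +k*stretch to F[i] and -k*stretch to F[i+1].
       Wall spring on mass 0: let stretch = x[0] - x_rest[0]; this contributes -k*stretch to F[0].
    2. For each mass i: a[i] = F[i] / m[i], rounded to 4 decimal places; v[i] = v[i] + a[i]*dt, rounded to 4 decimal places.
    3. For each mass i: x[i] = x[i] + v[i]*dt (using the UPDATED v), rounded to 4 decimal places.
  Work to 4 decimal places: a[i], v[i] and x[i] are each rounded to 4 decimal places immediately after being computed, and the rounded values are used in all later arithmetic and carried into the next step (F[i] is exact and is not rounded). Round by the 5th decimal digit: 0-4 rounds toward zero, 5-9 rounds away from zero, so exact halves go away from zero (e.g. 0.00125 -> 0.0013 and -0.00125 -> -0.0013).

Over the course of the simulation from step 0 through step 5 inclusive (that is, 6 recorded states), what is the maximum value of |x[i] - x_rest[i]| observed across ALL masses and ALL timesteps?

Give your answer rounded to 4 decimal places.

Answer: 1.9542

Derivation:
Step 0: x=[5.0000 9.0000 11.0000 16.0000] v=[0.0000 0.0000 0.0000 2.0000]
Step 1: x=[4.9375 8.8750 11.1875 16.4688] v=[-0.2500 -0.5000 0.7500 1.8750]
Step 2: x=[4.8125 8.6484 11.5606 16.8975] v=[-0.5000 -0.9063 1.4922 1.7148]
Step 3: x=[4.6265 8.3641 12.0852 17.2844] v=[-0.7442 -1.1372 2.0984 1.5477]
Step 4: x=[4.3849 8.0788 12.7022 17.6339] v=[-0.9664 -1.1413 2.4679 1.3978]
Step 5: x=[4.1001 7.8516 13.3385 17.9542] v=[-1.1392 -0.9089 2.5450 1.2813]
Max displacement = 1.9542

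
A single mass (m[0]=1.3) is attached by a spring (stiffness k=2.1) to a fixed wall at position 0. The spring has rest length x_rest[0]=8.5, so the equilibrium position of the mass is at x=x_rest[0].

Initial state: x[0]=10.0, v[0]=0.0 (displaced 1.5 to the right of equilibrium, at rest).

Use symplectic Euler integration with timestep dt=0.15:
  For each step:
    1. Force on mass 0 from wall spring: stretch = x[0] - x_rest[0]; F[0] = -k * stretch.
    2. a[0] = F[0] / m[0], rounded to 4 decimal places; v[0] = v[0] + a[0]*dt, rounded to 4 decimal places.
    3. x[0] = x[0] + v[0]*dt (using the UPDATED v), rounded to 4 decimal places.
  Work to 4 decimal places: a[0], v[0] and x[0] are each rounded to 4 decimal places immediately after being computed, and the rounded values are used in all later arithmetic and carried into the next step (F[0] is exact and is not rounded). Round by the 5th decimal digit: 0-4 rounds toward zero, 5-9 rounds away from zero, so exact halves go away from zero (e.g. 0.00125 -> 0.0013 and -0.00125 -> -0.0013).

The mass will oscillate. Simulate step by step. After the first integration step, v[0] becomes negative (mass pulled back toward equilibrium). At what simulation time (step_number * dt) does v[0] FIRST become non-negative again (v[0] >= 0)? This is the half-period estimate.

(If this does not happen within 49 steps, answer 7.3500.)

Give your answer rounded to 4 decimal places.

Step 0: x=[10.0000] v=[0.0000]
Step 1: x=[9.9455] v=[-0.3635]
Step 2: x=[9.8384] v=[-0.7138]
Step 3: x=[9.6827] v=[-1.0381]
Step 4: x=[9.4840] v=[-1.3247]
Step 5: x=[9.2495] v=[-1.5631]
Step 6: x=[8.9878] v=[-1.7447]
Step 7: x=[8.7084] v=[-1.8629]
Step 8: x=[8.4214] v=[-1.9134]
Step 9: x=[8.1372] v=[-1.8944]
Step 10: x=[7.8662] v=[-1.8065]
Step 11: x=[7.6183] v=[-1.6529]
Step 12: x=[7.4024] v=[-1.4393]
Step 13: x=[7.2264] v=[-1.1734]
Step 14: x=[7.0967] v=[-0.8648]
Step 15: x=[7.0180] v=[-0.5248]
Step 16: x=[6.9931] v=[-0.1657]
Step 17: x=[7.0230] v=[0.1994]
First v>=0 after going negative at step 17, time=2.5500

Answer: 2.5500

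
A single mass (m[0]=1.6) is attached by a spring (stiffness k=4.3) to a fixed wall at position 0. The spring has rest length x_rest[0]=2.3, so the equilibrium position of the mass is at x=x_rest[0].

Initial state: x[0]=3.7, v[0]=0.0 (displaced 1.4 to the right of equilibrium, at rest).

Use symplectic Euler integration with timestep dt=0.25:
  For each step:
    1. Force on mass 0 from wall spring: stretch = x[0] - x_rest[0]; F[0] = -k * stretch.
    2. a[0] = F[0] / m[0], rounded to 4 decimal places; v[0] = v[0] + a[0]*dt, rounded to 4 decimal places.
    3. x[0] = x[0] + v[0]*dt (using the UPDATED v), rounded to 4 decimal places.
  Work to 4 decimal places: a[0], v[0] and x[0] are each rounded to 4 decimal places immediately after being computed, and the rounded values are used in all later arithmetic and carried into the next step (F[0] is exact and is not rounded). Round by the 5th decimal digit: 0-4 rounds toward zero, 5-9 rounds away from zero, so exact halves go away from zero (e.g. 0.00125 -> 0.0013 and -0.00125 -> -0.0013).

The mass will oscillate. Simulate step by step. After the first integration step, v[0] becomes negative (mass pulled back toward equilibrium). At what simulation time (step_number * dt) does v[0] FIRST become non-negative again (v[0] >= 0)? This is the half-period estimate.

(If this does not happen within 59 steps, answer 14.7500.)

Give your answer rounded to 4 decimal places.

Answer: 2.0000

Derivation:
Step 0: x=[3.7000] v=[0.0000]
Step 1: x=[3.4649] v=[-0.9406]
Step 2: x=[3.0341] v=[-1.7233]
Step 3: x=[2.4800] v=[-2.2165]
Step 4: x=[1.8956] v=[-2.3375]
Step 5: x=[1.3792] v=[-2.0658]
Step 6: x=[1.0174] v=[-1.4471]
Step 7: x=[0.8711] v=[-0.5854]
Step 8: x=[0.9648] v=[0.3747]
First v>=0 after going negative at step 8, time=2.0000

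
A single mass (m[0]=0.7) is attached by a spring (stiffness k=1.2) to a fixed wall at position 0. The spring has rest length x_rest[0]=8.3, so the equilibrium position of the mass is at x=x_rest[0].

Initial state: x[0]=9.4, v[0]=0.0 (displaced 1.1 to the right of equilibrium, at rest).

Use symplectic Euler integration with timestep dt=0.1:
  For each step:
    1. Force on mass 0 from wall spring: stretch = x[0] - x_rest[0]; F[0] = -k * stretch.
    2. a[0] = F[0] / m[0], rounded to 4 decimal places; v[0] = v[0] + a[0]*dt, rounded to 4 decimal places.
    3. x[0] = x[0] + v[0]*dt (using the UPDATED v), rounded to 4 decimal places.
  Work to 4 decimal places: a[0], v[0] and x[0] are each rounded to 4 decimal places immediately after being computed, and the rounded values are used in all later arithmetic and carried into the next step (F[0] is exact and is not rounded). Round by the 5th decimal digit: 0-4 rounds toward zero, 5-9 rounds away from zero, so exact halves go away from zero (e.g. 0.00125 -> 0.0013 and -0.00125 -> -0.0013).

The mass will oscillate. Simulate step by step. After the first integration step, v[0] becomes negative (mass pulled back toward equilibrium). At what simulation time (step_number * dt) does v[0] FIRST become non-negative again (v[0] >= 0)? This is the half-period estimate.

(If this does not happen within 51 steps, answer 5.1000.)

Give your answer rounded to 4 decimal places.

Step 0: x=[9.4000] v=[0.0000]
Step 1: x=[9.3811] v=[-0.1886]
Step 2: x=[9.3437] v=[-0.3739]
Step 3: x=[9.2884] v=[-0.5528]
Step 4: x=[9.2162] v=[-0.7222]
Step 5: x=[9.1283] v=[-0.8793]
Step 6: x=[9.0262] v=[-1.0213]
Step 7: x=[8.9116] v=[-1.1458]
Step 8: x=[8.7865] v=[-1.2507]
Step 9: x=[8.6531] v=[-1.3341]
Step 10: x=[8.5136] v=[-1.3946]
Step 11: x=[8.3705] v=[-1.4312]
Step 12: x=[8.2262] v=[-1.4433]
Step 13: x=[8.0831] v=[-1.4307]
Step 14: x=[7.9438] v=[-1.3935]
Step 15: x=[7.8106] v=[-1.3324]
Step 16: x=[7.6858] v=[-1.2485]
Step 17: x=[7.5715] v=[-1.1432]
Step 18: x=[7.4697] v=[-1.0183]
Step 19: x=[7.3821] v=[-0.8760]
Step 20: x=[7.3102] v=[-0.7187]
Step 21: x=[7.2553] v=[-0.5490]
Step 22: x=[7.2183] v=[-0.3699]
Step 23: x=[7.1999] v=[-0.1845]
Step 24: x=[7.2003] v=[0.0041]
First v>=0 after going negative at step 24, time=2.4000

Answer: 2.4000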